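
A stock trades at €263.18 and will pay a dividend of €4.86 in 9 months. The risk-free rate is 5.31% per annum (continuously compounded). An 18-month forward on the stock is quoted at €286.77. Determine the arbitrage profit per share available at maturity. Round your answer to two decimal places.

€6.83 per share

PV(dividends) I = 4.86·e^(−0.0531·9/12) = 4.6703
Fair forward F* = (S − I)·e^(rT) = (263.18 − 4.6703)·e^0.079650 = 258.5097 × 1.082908 = 279.9422
Market €286.77 > fair 279.9422: forward overpriced → cash-and-carry (borrow at r, buy the stock and collect the dividends, short the forward).
Profit at T = |F_mkt − F*| = |286.77 − 279.9422| = €6.83 per share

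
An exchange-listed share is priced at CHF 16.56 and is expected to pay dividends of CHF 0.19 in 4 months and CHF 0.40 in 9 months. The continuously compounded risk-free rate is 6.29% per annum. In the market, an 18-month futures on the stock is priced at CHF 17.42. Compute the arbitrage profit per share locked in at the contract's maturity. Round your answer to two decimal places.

PV(dividends) I = 0.19·e^(−0.0629·4/12) + 0.40·e^(−0.0629·9/12) = 0.5676
Fair futures F* = (S − I)·e^(rT) = (16.56 − 0.5676)·e^0.094350 = 15.9924 × 1.098944 = 17.5748
Market CHF 17.42 < fair 17.5748: forward underpriced → reverse cash-and-carry (short the stock, invest proceeds at r, pay the dividends, go long the forward).
Profit at T = |F_mkt − F*| = |17.42 − 17.5748| = CHF 0.15 per share

CHF 0.15 per share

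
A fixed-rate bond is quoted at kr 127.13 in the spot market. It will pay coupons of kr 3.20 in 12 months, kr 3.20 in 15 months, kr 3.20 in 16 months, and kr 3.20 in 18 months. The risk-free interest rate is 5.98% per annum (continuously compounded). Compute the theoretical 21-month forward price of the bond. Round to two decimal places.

PV(coupons) I = 3.20·e^(−0.0598·12/12) + 3.20·e^(−0.0598·15/12) + 3.20·e^(−0.0598·16/12) + 3.20·e^(−0.0598·18/12)
I = 3.0142 + 2.9695 + 2.9548 + 2.9255 = 11.8640
F = (S − I)·e^(rT) = (127.13 − 11.8640) · e^(0.0598·21/12)
= 115.2660 · e^0.104650 = 115.2660 × 1.110322 = kr 127.98

kr 127.98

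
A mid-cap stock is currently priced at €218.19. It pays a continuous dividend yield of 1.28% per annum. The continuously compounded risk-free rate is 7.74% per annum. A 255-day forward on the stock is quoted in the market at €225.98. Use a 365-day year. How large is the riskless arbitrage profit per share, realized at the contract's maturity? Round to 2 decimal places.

€2.28 per share

Fair forward: F* = S·e^(carry·T), with carry = (r − q) = 0.0774 − 0.0128 = 0.0646
F* = 218.19 · e^(0.0646 × 255/365) = 218.19 · e^0.045132 = 218.19 × 1.046166 = €228.2630
Market €225.98 < fair €228.2630: forward underpriced → reverse cash-and-carry (short spot, go long the forward).
At maturity, profit = |F_mkt − F*| = |225.98 − 228.2630| = €2.28 per share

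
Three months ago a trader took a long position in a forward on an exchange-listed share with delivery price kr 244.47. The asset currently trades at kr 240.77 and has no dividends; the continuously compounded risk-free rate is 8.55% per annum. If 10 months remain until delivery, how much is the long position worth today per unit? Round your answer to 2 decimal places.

kr 13.11

Current fair forward for the remaining 10 months: F = S·e^(r·T), r = 0.0855
F = 240.77 · e^(0.0855 × 10/12) = 240.77 × 1.073850 = 258.5509
Value of long forward = (F − K)·e^(−rT) = (258.5509 − 244.47) · e^(−0.0855·10/12)
= 14.0809 × 0.931229 = 13.11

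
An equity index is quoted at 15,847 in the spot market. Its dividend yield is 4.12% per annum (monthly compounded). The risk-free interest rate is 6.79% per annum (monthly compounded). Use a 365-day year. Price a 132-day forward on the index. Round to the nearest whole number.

16,000

F = S · (1+r/12)^(12T) / (1+q/12)^(12T)
= 15847 × 1.024789 / 1.014985 = 15847 × 1.009659
F = 16,000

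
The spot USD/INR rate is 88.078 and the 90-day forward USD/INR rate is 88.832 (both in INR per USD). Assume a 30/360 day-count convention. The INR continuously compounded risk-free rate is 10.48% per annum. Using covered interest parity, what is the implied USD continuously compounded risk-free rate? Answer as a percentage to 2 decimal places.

F = S·e^((r_INR − r_USD)T) ⇒ r_USD = r_INR − ln(F/S)/T
ln(88.832/88.078) = 0.008524; /(90/360) = 0.034096
r_USD = 0.1048 − 0.034096 = 0.070704
r_USD = 7.07%

7.07%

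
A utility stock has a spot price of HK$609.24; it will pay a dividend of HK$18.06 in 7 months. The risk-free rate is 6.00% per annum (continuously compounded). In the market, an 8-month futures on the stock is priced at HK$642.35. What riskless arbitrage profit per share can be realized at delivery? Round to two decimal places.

HK$26.40 per share

PV(dividends) I = 18.06·e^(−0.0600·7/12) = 17.4388
Fair futures F* = (S − I)·e^(rT) = (609.24 − 17.4388)·e^0.040000 = 591.8012 × 1.040811 = 615.9532
Market HK$642.35 > fair 615.9532: forward overpriced → cash-and-carry (borrow at r, buy the stock and collect the dividends, short the forward).
Profit at T = |F_mkt − F*| = |642.35 − 615.9532| = HK$26.40 per share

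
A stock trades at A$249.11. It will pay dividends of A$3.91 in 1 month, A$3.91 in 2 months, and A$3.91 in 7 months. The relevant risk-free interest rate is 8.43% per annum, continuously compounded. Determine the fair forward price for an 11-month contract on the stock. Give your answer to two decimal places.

A$256.74

PV(dividends) I = 3.91·e^(−0.0843·1/12) + 3.91·e^(−0.0843·2/12) + 3.91·e^(−0.0843·7/12)
I = 3.8826 + 3.8554 + 3.7224 = 11.4604
F = (S − I)·e^(rT) = (249.11 − 11.4604) · e^(0.0843·11/12)
= 237.6496 · e^0.077275 = 237.6496 × 1.080339 = A$256.74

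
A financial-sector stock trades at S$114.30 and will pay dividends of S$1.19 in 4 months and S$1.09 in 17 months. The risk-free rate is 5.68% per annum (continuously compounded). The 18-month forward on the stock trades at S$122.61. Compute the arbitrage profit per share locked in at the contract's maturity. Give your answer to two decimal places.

S$0.51 per share

PV(dividends) I = 1.19·e^(−0.0568·4/12) + 1.09·e^(−0.0568·17/12) = 2.1734
Fair forward F* = (S − I)·e^(rT) = (114.30 − 2.1734)·e^0.085200 = 112.1266 × 1.088935 = 122.0986
Market S$122.61 > fair 122.0986: forward overpriced → cash-and-carry (borrow at r, buy the stock and collect the dividends, short the forward).
Profit at T = |F_mkt − F*| = |122.61 − 122.0986| = S$0.51 per share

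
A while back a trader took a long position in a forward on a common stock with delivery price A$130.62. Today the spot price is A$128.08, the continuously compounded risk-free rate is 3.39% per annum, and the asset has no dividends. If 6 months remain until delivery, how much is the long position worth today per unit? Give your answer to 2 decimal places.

Current fair forward for the remaining 6 months: F = S·e^(r·T), r = 0.0339
F = 128.08 · e^(0.0339 × 6/12) = 128.08 × 1.017094 = 130.2694
Value of long forward = (F − K)·e^(−rT) = (130.2694 − 130.62) · e^(−0.0339·6/12)
= -0.3506 × 0.983193 = -0.34

-A$0.34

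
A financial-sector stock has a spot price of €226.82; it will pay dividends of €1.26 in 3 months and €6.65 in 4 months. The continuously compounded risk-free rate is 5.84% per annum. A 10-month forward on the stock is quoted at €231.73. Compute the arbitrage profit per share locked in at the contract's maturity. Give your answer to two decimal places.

€1.75 per share

PV(dividends) I = 1.26·e^(−0.0584·3/12) + 6.65·e^(−0.0584·4/12) = 7.7635
Fair forward F* = (S − I)·e^(rT) = (226.82 − 7.7635)·e^0.048667 = 219.0565 × 1.049871 = 229.9811
Market €231.73 > fair 229.9811: forward overpriced → cash-and-carry (borrow at r, buy the stock and collect the dividends, short the forward).
Profit at T = |F_mkt − F*| = |231.73 − 229.9811| = €1.75 per share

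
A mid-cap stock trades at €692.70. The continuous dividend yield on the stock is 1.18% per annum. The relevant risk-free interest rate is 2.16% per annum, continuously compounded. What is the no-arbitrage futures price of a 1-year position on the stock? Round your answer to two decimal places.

F = S·e^((r − q)T) = 692.70 · e^((0.0216 − 0.0118) × 1)
= 692.70 · e^0.009800 = 692.70 × 1.009848
F = €699.52

€699.52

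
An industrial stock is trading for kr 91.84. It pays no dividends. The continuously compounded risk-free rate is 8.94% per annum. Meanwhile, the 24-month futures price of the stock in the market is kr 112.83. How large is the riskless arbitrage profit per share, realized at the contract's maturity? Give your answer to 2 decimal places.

kr 3.01 per share

Fair futures: F* = S·e^(carry·T), with carry = r = 0.0894
F* = 91.84 · e^(0.0894 × 24/12) = 91.84 · e^0.178800 = 91.84 × 1.195782 = kr 109.8206
Market kr 112.83 > fair kr 109.8206: forward overpriced → cash-and-carry (buy spot, short the forward).
At maturity, profit = |F_mkt − F*| = |112.83 − 109.8206| = kr 3.01 per share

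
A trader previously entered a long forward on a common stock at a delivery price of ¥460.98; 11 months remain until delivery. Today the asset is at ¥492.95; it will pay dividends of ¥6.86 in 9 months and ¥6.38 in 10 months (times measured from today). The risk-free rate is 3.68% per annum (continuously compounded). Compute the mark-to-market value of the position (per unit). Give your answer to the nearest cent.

¥34.40

PV(remaining dividends) I = 6.86·e^(−0.0368·9/12) + 6.38·e^(−0.0368·10/12) = 12.8606
Current forward F = (S − I)·e^(rT) = (492.95 − 12.8606)·e^(0.0368·11/12) = 480.0894 × 1.034309 = 496.5608
Value (long) = (F − K)·e^(−rT) = (496.5608 − 460.98) × 0.966829 = 34.4005
Value = ¥34.40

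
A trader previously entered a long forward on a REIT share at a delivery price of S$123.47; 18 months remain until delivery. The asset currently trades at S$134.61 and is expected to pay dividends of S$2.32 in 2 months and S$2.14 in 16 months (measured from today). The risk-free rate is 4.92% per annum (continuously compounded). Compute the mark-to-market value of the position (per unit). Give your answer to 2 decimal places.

PV(remaining dividends) I = 2.32·e^(−0.0492·2/12) + 2.14·e^(−0.0492·16/12) = 4.3052
Current forward F = (S − I)·e^(rT) = (134.61 − 4.3052)·e^(0.0492·18/12) = 130.3048 × 1.076591 = 140.2850
Value (long) = (F − K)·e^(−rT) = (140.2850 − 123.47) × 0.928857 = 15.6187
Value = S$15.62

S$15.62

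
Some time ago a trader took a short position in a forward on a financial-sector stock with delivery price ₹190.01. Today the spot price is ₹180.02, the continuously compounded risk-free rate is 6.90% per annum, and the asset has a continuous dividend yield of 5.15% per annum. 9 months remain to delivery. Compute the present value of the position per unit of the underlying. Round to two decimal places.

Current fair forward for the remaining 9 months: F = S·e^((r − q)·T), (r − q) = 0.0690 − 0.0515 = 0.0175
F = 180.02 · e^(0.0175 × 9/12) = 180.02 × 1.013212 = 182.3984
Value of long forward = (F − K)·e^(−rT) = (182.3984 − 190.01) · e^(−0.0690·9/12)
= -7.6116 × 0.949566 = -7.23
Short position value = −(long value) = ₹7.23

₹7.23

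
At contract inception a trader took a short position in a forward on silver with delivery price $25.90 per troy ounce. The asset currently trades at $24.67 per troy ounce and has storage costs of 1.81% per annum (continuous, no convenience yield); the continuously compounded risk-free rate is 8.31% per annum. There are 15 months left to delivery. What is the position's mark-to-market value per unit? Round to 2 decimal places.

Current fair forward for the remaining 15 months: F = S·e^((r + u)·T), (r + u) = 0.0831 + 0.0181 = 0.1012
F = 24.67 · e^(0.1012 × 15/12) = 24.67 × 1.134849 = 27.9967
Value of long forward = (F − K)·e^(−rT) = (27.9967 − 25.90) · e^(−0.0831·15/12)
= 2.0967 × 0.901338 = 1.89
Short position value = −(long value) = -$1.89

-$1.89 per troy ounce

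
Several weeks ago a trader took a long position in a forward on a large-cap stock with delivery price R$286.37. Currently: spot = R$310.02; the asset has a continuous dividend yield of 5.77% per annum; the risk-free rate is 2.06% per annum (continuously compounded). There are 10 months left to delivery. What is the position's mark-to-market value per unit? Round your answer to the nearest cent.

Current fair forward for the remaining 10 months: F = S·e^((r − q)·T), (r − q) = 0.0206 − 0.0577 = -0.0371
F = 310.02 · e^(-0.0371 × 10/12) = 310.02 × 0.969556 = 300.5818
Value of long forward = (F − K)·e^(−rT) = (300.5818 − 286.37) · e^(−0.0206·10/12)
= 14.2118 × 0.982980 = 13.97

R$13.97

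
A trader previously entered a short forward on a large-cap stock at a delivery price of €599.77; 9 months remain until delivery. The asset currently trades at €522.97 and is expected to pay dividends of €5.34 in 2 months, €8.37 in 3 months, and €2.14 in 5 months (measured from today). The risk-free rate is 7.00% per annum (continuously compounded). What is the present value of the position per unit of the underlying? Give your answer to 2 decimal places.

€61.71

PV(remaining dividends) I = 5.34·e^(−0.0700·2/12) + 8.37·e^(−0.0700·3/12) + 2.14·e^(−0.0700·5/12) = 15.5813
Current forward F = (S − I)·e^(rT) = (522.97 − 15.5813)·e^(0.0700·9/12) = 507.3887 × 1.053903 = 534.7385
Value (long) = (F − K)·e^(−rT) = (534.7385 − 599.77) × 0.948854 = -61.7054
Short position value = −(long value) = €61.71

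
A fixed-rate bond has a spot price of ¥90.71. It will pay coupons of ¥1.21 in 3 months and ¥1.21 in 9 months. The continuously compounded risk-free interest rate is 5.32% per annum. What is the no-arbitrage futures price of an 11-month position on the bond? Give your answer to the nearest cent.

PV(coupons) I = 1.21·e^(−0.0532·3/12) + 1.21·e^(−0.0532·9/12)
I = 1.1940 + 1.1627 = 2.3567
F = (S − I)·e^(rT) = (90.71 − 2.3567) · e^(0.0532·11/12)
= 88.3533 · e^0.048767 = 88.3533 × 1.049976 = ¥92.77

¥92.77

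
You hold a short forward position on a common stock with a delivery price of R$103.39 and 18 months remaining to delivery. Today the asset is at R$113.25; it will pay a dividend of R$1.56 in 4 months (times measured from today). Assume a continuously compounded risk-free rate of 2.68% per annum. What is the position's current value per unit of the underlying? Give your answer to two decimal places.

PV(remaining dividends) I = 1.56·e^(−0.0268·4/12) = 1.5461
Current forward F = (S − I)·e^(rT) = (113.25 − 1.5461)·e^(0.0268·18/12) = 111.7039 × 1.041019 = 116.2859
Value (long) = (F − K)·e^(−rT) = (116.2859 − 103.39) × 0.960597 = 12.3878
Short position value = −(long value) = -R$12.39

-R$12.39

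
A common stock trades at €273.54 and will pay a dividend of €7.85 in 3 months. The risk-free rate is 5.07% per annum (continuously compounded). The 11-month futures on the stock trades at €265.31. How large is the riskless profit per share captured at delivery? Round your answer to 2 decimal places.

PV(dividends) I = 7.85·e^(−0.0507·3/12) = 7.7511
Fair futures F* = (S − I)·e^(rT) = (273.54 − 7.7511)·e^0.046475 = 265.7889 × 1.047572 = 278.4330
Market €265.31 < fair 278.4330: forward underpriced → reverse cash-and-carry (short the stock, invest proceeds at r, pay the dividends, go long the forward).
Profit at T = |F_mkt − F*| = |265.31 − 278.4330| = €13.12 per share

€13.12 per share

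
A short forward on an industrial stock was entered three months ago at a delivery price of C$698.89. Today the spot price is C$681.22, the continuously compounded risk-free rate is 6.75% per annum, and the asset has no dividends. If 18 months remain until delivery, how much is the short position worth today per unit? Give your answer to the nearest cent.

Current fair forward for the remaining 18 months: F = S·e^(r·T), r = 0.0675
F = 681.22 · e^(0.0675 × 18/12) = 681.22 × 1.106553 = 753.8060
Value of long forward = (F − K)·e^(−rT) = (753.8060 − 698.89) · e^(−0.0675·18/12)
= 54.9160 × 0.903707 = 49.63
Short position value = −(long value) = -C$49.63

-C$49.63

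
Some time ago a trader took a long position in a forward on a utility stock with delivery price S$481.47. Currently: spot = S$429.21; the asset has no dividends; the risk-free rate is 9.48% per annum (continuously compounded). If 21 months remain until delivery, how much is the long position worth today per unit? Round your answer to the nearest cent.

Current fair forward for the remaining 21 months: F = S·e^(r·T), r = 0.0948
F = 429.21 · e^(0.0948 × 21/12) = 429.21 × 1.180455 = 506.6631
Value of long forward = (F − K)·e^(−rT) = (506.6631 − 481.47) · e^(−0.0948·21/12)
= 25.1931 × 0.847131 = 21.34

S$21.34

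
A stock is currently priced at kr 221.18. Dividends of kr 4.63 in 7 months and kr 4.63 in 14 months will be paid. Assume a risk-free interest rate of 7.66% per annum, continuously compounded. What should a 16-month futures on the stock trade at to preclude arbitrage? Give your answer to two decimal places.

PV(dividends) I = 4.63·e^(−0.0766·7/12) + 4.63·e^(−0.0766·14/12)
I = 4.4277 + 4.2342 = 8.6619
F = (S − I)·e^(rT) = (221.18 − 8.6619) · e^(0.0766·16/12)
= 212.5181 · e^0.102133 = 212.5181 × 1.107531 = kr 235.37

kr 235.37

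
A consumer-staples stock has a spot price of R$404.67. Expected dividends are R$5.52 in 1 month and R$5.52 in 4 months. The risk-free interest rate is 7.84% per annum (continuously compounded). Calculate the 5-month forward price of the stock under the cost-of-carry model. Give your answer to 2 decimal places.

PV(dividends) I = 5.52·e^(−0.0784·1/12) + 5.52·e^(−0.0784·4/12)
I = 5.4841 + 5.3776 = 10.8617
F = (S − I)·e^(rT) = (404.67 − 10.8617) · e^(0.0784·5/12)
= 393.8083 · e^0.032667 = 393.8083 × 1.033206 = R$406.89

R$406.89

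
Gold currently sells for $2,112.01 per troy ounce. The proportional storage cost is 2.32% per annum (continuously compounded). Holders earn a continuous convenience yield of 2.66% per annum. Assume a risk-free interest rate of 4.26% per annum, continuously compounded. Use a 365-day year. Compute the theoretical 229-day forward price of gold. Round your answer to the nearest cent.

$2,164.60 per troy ounce

Net carry = r + u − y = 0.0426 + 0.0232 − 0.0266 = 0.0392
F = S·e^((r+u−y)T) = 2112.01 · e^(0.0392 × 229/365) = 2112.01 · e^0.02459397
= 2112.01 × 1.02489890 = $2,164.60 per troy ounce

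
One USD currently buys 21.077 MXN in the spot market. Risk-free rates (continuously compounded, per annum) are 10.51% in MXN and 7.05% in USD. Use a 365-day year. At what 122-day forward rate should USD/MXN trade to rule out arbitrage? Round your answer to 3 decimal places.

21.322

F = S·e^((r_MXN − r_USD)T) = 21.077 · e^((0.1051 − 0.0705) × 122/365)
= 21.077 · e^0.011565 = 21.077 × 1.011632
F = 21.322 MXN per USD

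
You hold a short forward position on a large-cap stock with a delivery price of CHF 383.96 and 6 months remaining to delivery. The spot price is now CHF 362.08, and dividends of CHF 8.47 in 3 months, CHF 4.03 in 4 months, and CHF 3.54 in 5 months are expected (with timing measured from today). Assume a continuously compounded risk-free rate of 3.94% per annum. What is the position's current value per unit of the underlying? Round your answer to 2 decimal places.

CHF 30.24

PV(remaining dividends) I = 8.47·e^(−0.0394·3/12) + 4.03·e^(−0.0394·4/12) + 3.54·e^(−0.0394·5/12) = 15.8468
Current forward F = (S − I)·e^(rT) = (362.08 − 15.8468)·e^(0.0394·6/12) = 346.2332 × 1.019895 = 353.1215
Value (long) = (F − K)·e^(−rT) = (353.1215 − 383.96) × 0.980493 = -30.2369
Short position value = −(long value) = CHF 30.24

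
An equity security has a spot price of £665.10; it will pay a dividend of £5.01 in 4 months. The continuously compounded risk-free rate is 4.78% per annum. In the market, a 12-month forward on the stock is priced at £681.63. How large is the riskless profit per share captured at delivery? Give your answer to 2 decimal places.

£10.86 per share

PV(dividends) I = 5.01·e^(−0.0478·4/12) = 4.9308
Fair forward F* = (S − I)·e^(rT) = (665.10 − 4.9308)·e^0.047800 = 660.1692 × 1.048961 = 692.4917
Market £681.63 < fair 692.4917: forward underpriced → reverse cash-and-carry (short the stock, invest proceeds at r, pay the dividends, go long the forward).
Profit at T = |F_mkt − F*| = |681.63 − 692.4917| = £10.86 per share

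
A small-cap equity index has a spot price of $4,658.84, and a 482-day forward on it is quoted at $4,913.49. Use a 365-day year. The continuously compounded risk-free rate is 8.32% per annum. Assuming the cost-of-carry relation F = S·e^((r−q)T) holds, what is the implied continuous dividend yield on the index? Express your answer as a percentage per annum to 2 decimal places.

From F = S·e^((r−q)T): (r − q) = ln(F/S)/T
ln(4913.49/4658.84) = ln(1.054660) = 0.053218
(r − q) = 0.053218 / (482/365) = 0.040300
q = r − ln(F/S)/T = 0.0832 − 0.040300 = 0.042900
q = 4.29%

4.29%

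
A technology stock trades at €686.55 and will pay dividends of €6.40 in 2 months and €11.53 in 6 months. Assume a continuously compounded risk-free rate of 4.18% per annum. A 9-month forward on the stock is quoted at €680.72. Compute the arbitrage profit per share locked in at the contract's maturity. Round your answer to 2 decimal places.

€9.49 per share

PV(dividends) I = 6.40·e^(−0.0418·2/12) + 11.53·e^(−0.0418·6/12) = 17.6471
Fair forward F* = (S − I)·e^(rT) = (686.55 − 17.6471)·e^0.031350 = 668.9029 × 1.031847 = 690.2055
Market €680.72 < fair 690.2055: forward underpriced → reverse cash-and-carry (short the stock, invest proceeds at r, pay the dividends, go long the forward).
Profit at T = |F_mkt − F*| = |680.72 − 690.2055| = €9.49 per share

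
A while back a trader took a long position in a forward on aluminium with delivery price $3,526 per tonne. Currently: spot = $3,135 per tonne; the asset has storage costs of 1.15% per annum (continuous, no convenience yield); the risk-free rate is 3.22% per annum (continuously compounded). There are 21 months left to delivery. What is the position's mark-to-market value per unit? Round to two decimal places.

Current fair forward for the remaining 21 months: F = S·e^((r + u)·T), (r + u) = 0.0322 + 0.0115 = 0.0437
F = 3135 · e^(0.0437 × 21/12) = 3135 × 1.07947520 = 3384.1548
Value of long forward = (F − K)·e^(−rT) = (3384.1548 − 3526) · e^(−0.0322·21/12)
= -141.8452 × 0.94520826 = -134.07

-$134.07 per tonne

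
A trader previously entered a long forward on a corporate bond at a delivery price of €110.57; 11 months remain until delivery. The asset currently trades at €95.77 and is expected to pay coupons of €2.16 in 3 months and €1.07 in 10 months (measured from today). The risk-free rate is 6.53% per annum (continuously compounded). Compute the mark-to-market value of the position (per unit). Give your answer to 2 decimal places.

-€11.51

PV(remaining coupons) I = 2.16·e^(−0.0653·3/12) + 1.07·e^(−0.0653·10/12) = 3.1384
Current forward F = (S − I)·e^(rT) = (95.77 − 3.1384)·e^(0.0653·11/12) = 92.6316 × 1.061686 = 98.3457
Value (long) = (F − K)·e^(−rT) = (98.3457 − 110.57) × 0.941898 = -11.5140
Value = -€11.51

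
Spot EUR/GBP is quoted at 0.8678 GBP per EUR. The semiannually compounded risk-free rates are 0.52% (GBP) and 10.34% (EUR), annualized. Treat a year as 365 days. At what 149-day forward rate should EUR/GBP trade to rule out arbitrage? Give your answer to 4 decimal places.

By covered interest parity, F = S · (1+r_GBP/2)^(2T) / (1+r_EUR/2)^(2T)
= 0.8678 × 1.002122 / 1.042014 = 0.8678 × 0.961716
F = 0.8346 GBP per EUR

0.8346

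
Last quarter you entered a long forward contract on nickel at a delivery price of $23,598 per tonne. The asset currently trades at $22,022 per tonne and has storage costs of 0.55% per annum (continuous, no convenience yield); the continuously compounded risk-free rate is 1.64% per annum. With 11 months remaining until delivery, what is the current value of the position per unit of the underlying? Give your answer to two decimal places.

-$1112.59 per tonne

Current fair forward for the remaining 11 months: F = S·e^((r + u)·T), (r + u) = 0.0164 + 0.0055 = 0.0219
F = 22022 · e^(0.0219 × 11/12) = 22022 × 1.02027786 = 22468.5590
Value of long forward = (F − K)·e^(−rT) = (22468.5590 − 23598) · e^(−0.0164·11/12)
= -1129.4410 × 0.98507910 = -1112.59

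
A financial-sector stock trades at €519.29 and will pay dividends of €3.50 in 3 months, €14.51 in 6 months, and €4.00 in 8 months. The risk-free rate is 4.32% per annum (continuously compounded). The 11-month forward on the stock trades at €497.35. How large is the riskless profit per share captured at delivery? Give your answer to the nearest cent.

PV(dividends) I = 3.50·e^(−0.0432·3/12) + 14.51·e^(−0.0432·6/12) + 4.00·e^(−0.0432·8/12) = 21.5488
Fair forward F* = (S − I)·e^(rT) = (519.29 − 21.5488)·e^0.039600 = 497.7412 × 1.040395 = 517.8475
Market €497.35 < fair 517.8475: forward underpriced → reverse cash-and-carry (short the stock, invest proceeds at r, pay the dividends, go long the forward).
Profit at T = |F_mkt − F*| = |497.35 − 517.8475| = €20.50 per share

€20.50 per share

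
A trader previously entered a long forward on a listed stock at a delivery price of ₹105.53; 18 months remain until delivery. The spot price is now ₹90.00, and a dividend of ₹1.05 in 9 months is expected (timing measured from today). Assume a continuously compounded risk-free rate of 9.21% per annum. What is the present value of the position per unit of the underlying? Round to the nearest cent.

PV(remaining dividends) I = 1.05·e^(−0.0921·9/12) = 0.9799
Current forward F = (S − I)·e^(rT) = (90.00 − 0.9799)·e^(0.0921·18/12) = 89.0201 × 1.148148 = 102.2082
Value (long) = (F − K)·e^(−rT) = (102.2082 − 105.53) × 0.870968 = -2.8932
Value = -₹2.89

-₹2.89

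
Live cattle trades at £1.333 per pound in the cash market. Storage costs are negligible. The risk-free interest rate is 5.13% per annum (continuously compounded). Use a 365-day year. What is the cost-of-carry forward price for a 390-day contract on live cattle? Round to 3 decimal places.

F = S·e^(rT) = 1.333 · e^(0.0513 × 390/365) = 1.333 · e^0.054814
= 1.333 × 1.056344 = £1.408 per pound

£1.408 per pound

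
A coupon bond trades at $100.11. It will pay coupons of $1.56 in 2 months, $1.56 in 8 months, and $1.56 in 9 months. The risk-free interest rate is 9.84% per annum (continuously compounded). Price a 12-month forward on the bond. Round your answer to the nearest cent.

PV(coupons) I = 1.56·e^(−0.0984·2/12) + 1.56·e^(−0.0984·8/12) + 1.56·e^(−0.0984·9/12)
I = 1.5346 + 1.4609 + 1.4490 = 4.4445
F = (S − I)·e^(rT) = (100.11 − 4.4445) · e^(0.0984·12/12)
= 95.6655 · e^0.098400 = 95.6655 × 1.103404 = $105.56

$105.56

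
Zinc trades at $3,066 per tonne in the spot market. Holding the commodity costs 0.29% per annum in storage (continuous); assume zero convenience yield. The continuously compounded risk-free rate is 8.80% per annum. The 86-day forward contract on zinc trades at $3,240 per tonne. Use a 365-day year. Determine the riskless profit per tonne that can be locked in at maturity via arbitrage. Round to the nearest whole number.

$108 per tonne

Fair forward: F* = S·e^(carry·T), with carry = (r + u) = 0.0880 + 0.0029 = 0.0909
F* = 3066 · e^(0.0909 × 86/365) = 3066 · e^0.021418 = 3066 × 1.021649 = $3132.3758
Market $3240 > fair $3132.3758: forward overpriced → cash-and-carry (buy spot, short the forward).
At maturity, profit = |F_mkt − F*| = |3240 − 3132.3758| = $108 per tonne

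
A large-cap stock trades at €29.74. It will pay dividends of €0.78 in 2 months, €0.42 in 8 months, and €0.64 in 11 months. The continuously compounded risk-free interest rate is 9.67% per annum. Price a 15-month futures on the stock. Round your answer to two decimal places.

€31.59

PV(dividends) I = 0.78·e^(−0.0967·2/12) + 0.42·e^(−0.0967·8/12) + 0.64·e^(−0.0967·11/12)
I = 0.7675 + 0.3938 + 0.5857 = 1.7470
F = (S − I)·e^(rT) = (29.74 − 1.7470) · e^(0.0967·15/12)
= 27.9930 · e^0.120875 = 27.9930 × 1.128484 = €31.59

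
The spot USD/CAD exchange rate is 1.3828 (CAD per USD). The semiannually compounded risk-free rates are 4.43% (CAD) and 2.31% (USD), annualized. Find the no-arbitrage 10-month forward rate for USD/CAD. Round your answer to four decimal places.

1.4070

By covered interest parity, F = S · (1+r_CAD/2)^(2T) / (1+r_USD/2)^(2T)
= 1.3828 × 1.037189 / 1.019324 = 1.3828 × 1.017526
F = 1.4070 CAD per USD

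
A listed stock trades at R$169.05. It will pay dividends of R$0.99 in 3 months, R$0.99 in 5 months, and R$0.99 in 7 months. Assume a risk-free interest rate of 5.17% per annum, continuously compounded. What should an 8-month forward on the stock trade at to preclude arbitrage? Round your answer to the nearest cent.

PV(dividends) I = 0.99·e^(−0.0517·3/12) + 0.99·e^(−0.0517·5/12) + 0.99·e^(−0.0517·7/12)
I = 0.9773 + 0.9689 + 0.9606 = 2.9068
F = (S − I)·e^(rT) = (169.05 − 2.9068) · e^(0.0517·8/12)
= 166.1432 · e^0.034467 = 166.1432 × 1.035068 = R$171.97

R$171.97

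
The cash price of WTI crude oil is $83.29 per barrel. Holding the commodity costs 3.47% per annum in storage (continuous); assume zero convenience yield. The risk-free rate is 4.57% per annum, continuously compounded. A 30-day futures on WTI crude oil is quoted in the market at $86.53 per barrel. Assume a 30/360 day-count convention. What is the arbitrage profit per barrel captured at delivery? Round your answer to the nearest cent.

Fair futures: F* = S·e^(carry·T), with carry = (r + u) = 0.0457 + 0.0347 = 0.0804
F* = 83.29 · e^(0.0804 × 30/360) = 83.29 · e^0.006700 = 83.29 × 1.006722 = $83.8499
Market $86.53 > fair $83.8499: forward overpriced → cash-and-carry (buy spot, short the forward).
At maturity, profit = |F_mkt − F*| = |86.53 − 83.8499| = $2.68 per barrel

$2.68 per barrel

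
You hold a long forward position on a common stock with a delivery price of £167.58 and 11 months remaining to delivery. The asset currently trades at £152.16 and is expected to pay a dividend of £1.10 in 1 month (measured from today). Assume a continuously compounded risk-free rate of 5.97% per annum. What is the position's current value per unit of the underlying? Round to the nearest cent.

PV(remaining dividends) I = 1.10·e^(−0.0597·1/12) = 1.0945
Current forward F = (S − I)·e^(rT) = (152.16 − 1.0945)·e^(0.0597·11/12) = 151.0655 × 1.056250 = 159.5629
Value (long) = (F − K)·e^(−rT) = (159.5629 − 167.58) × 0.946745 = -7.5901
Value = -£7.59

-£7.59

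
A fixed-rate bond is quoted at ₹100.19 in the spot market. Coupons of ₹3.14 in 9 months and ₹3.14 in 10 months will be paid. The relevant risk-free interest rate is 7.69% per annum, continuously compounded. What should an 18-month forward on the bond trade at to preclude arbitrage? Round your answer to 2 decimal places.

₹105.81

PV(coupons) I = 3.14·e^(−0.0769·9/12) + 3.14·e^(−0.0769·10/12)
I = 2.9640 + 2.9451 = 5.9091
F = (S − I)·e^(rT) = (100.19 − 5.9091) · e^(0.0769·18/12)
= 94.2809 · e^0.115350 = 94.2809 × 1.122266 = ₹105.81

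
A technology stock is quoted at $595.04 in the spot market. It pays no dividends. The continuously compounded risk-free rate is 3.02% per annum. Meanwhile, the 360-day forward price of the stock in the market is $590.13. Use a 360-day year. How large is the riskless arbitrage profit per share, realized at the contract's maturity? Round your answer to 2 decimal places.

$23.15 per share

Fair forward: F* = S·e^(carry·T), with carry = r = 0.0302
F* = 595.04 · e^(0.0302 × 360/360) = 595.04 · e^0.030200 = 595.04 × 1.030661 = $613.2845
Market $590.13 < fair $613.2845: forward underpriced → reverse cash-and-carry (short spot, go long the forward).
At maturity, profit = |F_mkt − F*| = |590.13 − 613.2845| = $23.15 per share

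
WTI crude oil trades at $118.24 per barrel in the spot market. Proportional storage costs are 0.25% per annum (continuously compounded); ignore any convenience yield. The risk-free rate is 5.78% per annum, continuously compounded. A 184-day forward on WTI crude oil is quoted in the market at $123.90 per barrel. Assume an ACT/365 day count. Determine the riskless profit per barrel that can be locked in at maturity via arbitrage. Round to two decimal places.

Fair forward: F* = S·e^(carry·T), with carry = (r + u) = 0.0578 + 0.0025 = 0.0603
F* = 118.24 · e^(0.0603 × 184/365) = 118.24 · e^0.030398 = 118.24 × 1.030865 = $121.8895
Market $123.90 > fair $121.8895: forward overpriced → cash-and-carry (buy spot, short the forward).
At maturity, profit = |F_mkt − F*| = |123.90 − 121.8895| = $2.01 per barrel

$2.01 per barrel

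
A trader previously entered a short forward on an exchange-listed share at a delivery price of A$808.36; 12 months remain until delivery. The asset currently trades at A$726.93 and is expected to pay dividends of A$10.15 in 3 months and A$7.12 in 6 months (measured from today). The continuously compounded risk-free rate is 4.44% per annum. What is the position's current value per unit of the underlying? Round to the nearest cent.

A$63.33

PV(remaining dividends) I = 10.15·e^(−0.0444·3/12) + 7.12·e^(−0.0444·6/12) = 17.0016
Current forward F = (S − I)·e^(rT) = (726.93 − 17.0016)·e^(0.0444·12/12) = 709.9284 × 1.045400 = 742.1591
Value (long) = (F − K)·e^(−rT) = (742.1591 − 808.36) × 0.956571 = -63.3259
Short position value = −(long value) = A$63.33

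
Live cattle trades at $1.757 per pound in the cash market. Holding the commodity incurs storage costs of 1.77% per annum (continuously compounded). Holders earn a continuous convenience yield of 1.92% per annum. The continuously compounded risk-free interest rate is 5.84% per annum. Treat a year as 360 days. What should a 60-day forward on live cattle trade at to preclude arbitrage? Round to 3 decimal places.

$1.774 per pound

Net carry = r + u − y = 0.0584 + 0.0177 − 0.0192 = 0.0569
F = S·e^((r+u−y)T) = 1.757 · e^(0.0569 × 60/360) = 1.757 · e^0.009483
= 1.757 × 1.009528 = $1.774 per pound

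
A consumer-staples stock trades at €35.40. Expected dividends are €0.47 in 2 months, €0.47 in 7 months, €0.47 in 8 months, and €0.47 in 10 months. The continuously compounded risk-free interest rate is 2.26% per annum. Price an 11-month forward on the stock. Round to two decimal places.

€34.25

PV(dividends) I = 0.47·e^(−0.0226·2/12) + 0.47·e^(−0.0226·7/12) + 0.47·e^(−0.0226·8/12) + 0.47·e^(−0.0226·10/12)
I = 0.4682 + 0.4638 + 0.4630 + 0.4612 = 1.8562
F = (S − I)·e^(rT) = (35.40 − 1.8562) · e^(0.0226·11/12)
= 33.5438 · e^0.020717 = 33.5438 × 1.020933 = €34.25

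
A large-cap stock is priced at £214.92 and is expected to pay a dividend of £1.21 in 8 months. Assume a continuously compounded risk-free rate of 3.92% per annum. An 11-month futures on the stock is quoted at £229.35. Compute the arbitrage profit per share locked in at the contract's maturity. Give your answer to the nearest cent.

PV(dividends) I = 1.21·e^(−0.0392·8/12) = 1.1788
Fair futures F* = (S − I)·e^(rT) = (214.92 − 1.1788)·e^0.035933 = 213.7412 × 1.036586 = 221.5611
Market £229.35 > fair 221.5611: forward overpriced → cash-and-carry (borrow at r, buy the stock and collect the dividends, short the forward).
Profit at T = |F_mkt − F*| = |229.35 − 221.5611| = £7.79 per share

£7.79 per share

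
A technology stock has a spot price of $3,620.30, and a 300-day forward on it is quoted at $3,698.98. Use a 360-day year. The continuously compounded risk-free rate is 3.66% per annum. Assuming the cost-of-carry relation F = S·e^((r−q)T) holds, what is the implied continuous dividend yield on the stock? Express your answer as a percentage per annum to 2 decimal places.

1.08%

From F = S·e^((r−q)T): (r − q) = ln(F/S)/T
ln(3698.98/3620.30) = ln(1.021733) = 0.021500
(r − q) = 0.021500 / (300/360) = 0.025800
q = r − ln(F/S)/T = 0.0366 − 0.025800 = 0.010800
q = 1.08%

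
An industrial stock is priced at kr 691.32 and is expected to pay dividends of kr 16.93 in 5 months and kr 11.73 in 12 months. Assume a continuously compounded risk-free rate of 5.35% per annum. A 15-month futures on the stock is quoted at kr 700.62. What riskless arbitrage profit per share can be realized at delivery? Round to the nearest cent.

PV(dividends) I = 16.93·e^(−0.0535·5/12) + 11.73·e^(−0.0535·12/12) = 27.6757
Fair futures F* = (S − I)·e^(rT) = (691.32 − 27.6757)·e^0.066875 = 663.6443 × 1.069162 = 709.5433
Market kr 700.62 < fair 709.5433: forward underpriced → reverse cash-and-carry (short the stock, invest proceeds at r, pay the dividends, go long the forward).
Profit at T = |F_mkt − F*| = |700.62 − 709.5433| = kr 8.92 per share

kr 8.92 per share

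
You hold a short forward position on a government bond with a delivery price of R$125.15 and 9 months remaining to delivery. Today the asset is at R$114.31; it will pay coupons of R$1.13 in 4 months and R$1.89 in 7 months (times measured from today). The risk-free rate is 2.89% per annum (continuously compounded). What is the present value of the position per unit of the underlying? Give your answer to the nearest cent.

PV(remaining coupons) I = 1.13·e^(−0.0289·4/12) + 1.89·e^(−0.0289·7/12) = 2.9776
Current forward F = (S − I)·e^(rT) = (114.31 − 2.9776)·e^(0.0289·9/12) = 111.3324 × 1.021912 = 113.7719
Value (long) = (F − K)·e^(−rT) = (113.7719 − 125.15) × 0.978558 = -11.1341
Short position value = −(long value) = R$11.13

R$11.13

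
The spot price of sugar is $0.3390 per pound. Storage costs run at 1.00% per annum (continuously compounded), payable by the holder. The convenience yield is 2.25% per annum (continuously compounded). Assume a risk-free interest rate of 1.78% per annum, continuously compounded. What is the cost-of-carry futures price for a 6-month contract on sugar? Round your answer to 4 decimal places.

$0.3399 per pound

Net carry = r + u − y = 0.0178 + 0.0100 − 0.0225 = 0.0053
F = S·e^((r+u−y)T) = 0.3390 · e^(0.0053 × 6/12) = 0.3390 · e^0.002650
= 0.3390 × 1.002654 = $0.3399 per pound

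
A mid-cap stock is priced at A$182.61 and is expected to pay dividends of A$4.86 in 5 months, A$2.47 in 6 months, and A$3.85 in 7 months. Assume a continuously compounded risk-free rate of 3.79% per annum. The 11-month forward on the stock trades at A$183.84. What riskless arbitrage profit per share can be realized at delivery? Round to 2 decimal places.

PV(dividends) I = 4.86·e^(−0.0379·5/12) + 2.47·e^(−0.0379·6/12) + 3.85·e^(−0.0379·7/12) = 10.9733
Fair forward F* = (S − I)·e^(rT) = (182.61 − 10.9733)·e^0.034742 = 171.6367 × 1.035353 = 177.7046
Market A$183.84 > fair 177.7046: forward overpriced → cash-and-carry (borrow at r, buy the stock and collect the dividends, short the forward).
Profit at T = |F_mkt − F*| = |183.84 − 177.7046| = A$6.14 per share

A$6.14 per share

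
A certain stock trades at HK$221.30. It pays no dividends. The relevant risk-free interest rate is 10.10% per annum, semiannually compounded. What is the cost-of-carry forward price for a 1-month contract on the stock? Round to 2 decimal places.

F = S · (1+r/2)^(2T)
= 221.30 × 1.008245
F = HK$223.12

HK$223.12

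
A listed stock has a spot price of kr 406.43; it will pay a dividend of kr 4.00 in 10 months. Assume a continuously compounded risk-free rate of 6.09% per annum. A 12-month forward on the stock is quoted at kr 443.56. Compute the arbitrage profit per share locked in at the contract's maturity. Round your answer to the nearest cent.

kr 15.65 per share

PV(dividends) I = 4.00·e^(−0.0609·10/12) = 3.8021
Fair forward F* = (S − I)·e^(rT) = (406.43 − 3.8021)·e^0.060900 = 402.6279 × 1.062793 = 427.9101
Market kr 443.56 > fair 427.9101: forward overpriced → cash-and-carry (borrow at r, buy the stock and collect the dividends, short the forward).
Profit at T = |F_mkt − F*| = |443.56 − 427.9101| = kr 15.65 per share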